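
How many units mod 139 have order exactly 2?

1

φ(139) = 139 − 1 = 138 = 2 · 3 · 23.
In a cyclic group of order 138, there are φ(d) elements of order d for each divisor d of 138, and zero for non-divisors.
2 | 138, and φ(2) = 2 − 1 = 1.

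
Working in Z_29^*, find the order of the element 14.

28

The order of 14 must divide φ(29) = 29 − 1 = 28 = 2^2 · 7.
Divisors of 28: 1, 2, 4, 7, 14, 28.
Compute 14^d (mod 29) for the divisors d until we hit 1:
14^1 ≡ 14 (mod 29)
14^2 ≡ 22 (mod 29)
14^4 ≡ 20 (mod 29)
14^7 ≡ 12 (mod 29)
14^14 ≡ 28 (mod 29)
14^28 ≡ 1 (mod 29) ✓
Hence ord(14) = 28.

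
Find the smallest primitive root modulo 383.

φ(383) = 383 − 1 = 382 = 2 · 191.
g is a primitive root iff g^(382/q) ≢ 1 (mod 383) for each prime q ∈ {2, 191}.
g = 2: 2^191 ≡ 1 — hits 1, so not a primitive root.
g = 3: 3^191 ≡ 1 — hits 1, so not a primitive root.
g = 4: 4^191 ≡ 1 — hits 1, so not a primitive root.
g = 5: 5^191 ≡ 382; 5^2 ≡ 25 — none is 1, so 5 is a primitive root.
The smallest primitive root modulo 383 is 5.

5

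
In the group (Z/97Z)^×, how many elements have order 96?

32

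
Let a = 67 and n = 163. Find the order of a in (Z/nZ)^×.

162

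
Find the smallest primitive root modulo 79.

3

φ(79) = 79 − 1 = 78 = 2 · 3 · 13.
Test candidates g = 2, 3, … against the prime factors q ∈ {2, 3, 13} of φ(79): g is a generator iff g^(78/q) ≢ 1 for every such q.
g = 2: 2^39 ≡ 1 — hits 1, so not a primitive root.
g = 3: 3^39 ≡ 78; 3^26 ≡ 23; 3^6 ≡ 18 — none is 1, so 3 is a primitive root.
The smallest primitive root modulo 79 is 3.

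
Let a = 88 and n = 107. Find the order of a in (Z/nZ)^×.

Since 88 ∈ (Z/107Z)^×, its order divides φ(107) = 107 − 1 = 106 = 2 · 53.
Divisors of 106: 1, 2, 53, 106.
Test each divisor d:
88^1 ≡ 88 (mod 107)
88^2 ≡ 40 (mod 107)
88^53 ≡ 106 (mod 107)
88^106 ≡ 1 (mod 107) ✓
Hence ord(88) = 106.

106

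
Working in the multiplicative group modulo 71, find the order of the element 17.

10

By Lagrange's theorem, ord_71(17) divides φ(71) = 71 − 1 = 70 = 2 · 5 · 7.
Divisors of 70: 1, 2, 5, 7, 10, 14, 35, 70.
Test each divisor d:
17^1 ≡ 17 (mod 71)
17^2 ≡ 5 (mod 71)
17^5 ≡ 70 (mod 71)
17^7 ≡ 66 (mod 71)
17^10 ≡ 1 (mod 71) ✓
So ord_71(17) = 10.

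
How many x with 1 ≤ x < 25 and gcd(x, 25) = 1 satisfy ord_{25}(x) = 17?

0

φ(25) = φ(5^2) = 5·(5−1) = 20 = 2^2 · 5.
(Z/25Z)^× is cyclic (|G| = 20); a cyclic group of order m has exactly φ(d) elements of each order d | m, and none otherwise.
Since 17 ∤ 20, the count is 0.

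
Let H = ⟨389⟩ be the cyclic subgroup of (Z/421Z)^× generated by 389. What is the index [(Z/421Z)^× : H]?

5

ord(389) | φ(421) = 421 − 1 = 420 = 2^2 · 3 · 5 · 7.
Divisors of 420: 1, 2, 3, 4, 5, 6, 7, 10, 12, 14, 15, 20, 21, 28, 30, 35, 42, 60, 70, 84, 105, 140, 210, 420.
Compute 389^d (mod 421) for the divisors d until we hit 1:
389^1 ≡ 389 (mod 421)
389^2 ≡ 182 (mod 421)
389^3 ≡ 70 (mod 421)
389^4 ≡ 286 (mod 421)
389^5 ≡ 110 (mod 421)
389^6 ≡ 269 (mod 421)
389^7 ≡ 233 (mod 421)
389^10 ≡ 312 (mod 421)
389^12 ≡ 370 (mod 421)
389^14 ≡ 401 (mod 421)
389^15 ≡ 219 (mod 421)
389^20 ≡ 93 (mod 421)
389^21 ≡ 392 (mod 421)
389^28 ≡ 400 (mod 421)
389^30 ≡ 388 (mod 421)
389^35 ≡ 159 (mod 421)
389^42 ≡ 420 (mod 421)
389^60 ≡ 247 (mod 421)
389^70 ≡ 21 (mod 421)
389^84 ≡ 1 (mod 421) ✓
The order of 389 is 84, so the subgroup it generates has 84 elements.
Index = |(Z/421Z)^×| / |⟨389⟩| = 420 / 84 = 5.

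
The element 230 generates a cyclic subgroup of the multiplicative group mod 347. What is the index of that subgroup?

1

By Lagrange's theorem, ord_347(230) divides φ(347) = 347 − 1 = 346 = 2 · 173.
Divisors of 346: 1, 2, 173, 346.
Test each divisor d:
230^1 ≡ 230 (mod 347)
230^2 ≡ 156 (mod 347)
230^173 ≡ 346 (mod 347)
230^346 ≡ 1 (mod 347) ✓
The order of 230 is 346, so the subgroup it generates has 346 elements.
[(Z/347Z)^× : ⟨230⟩] = 346/346 = 1.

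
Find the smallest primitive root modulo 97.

5

φ(97) = 97 − 1 = 96 = 2^5 · 3.
Test candidates g = 2, 3, … against the prime factors q ∈ {2, 3} of φ(97): g is a generator iff g^(96/q) ≢ 1 for every such q.
g = 2: 2^48 ≡ 1 — hits 1, so not a primitive root.
g = 3: 3^48 ≡ 1 — hits 1, so not a primitive root.
g = 4: 4^48 ≡ 1 — hits 1, so not a primitive root.
g = 5: 5^48 ≡ 96; 5^32 ≡ 35 — none is 1, so 5 is a primitive root.
The smallest primitive root modulo 97 is 5.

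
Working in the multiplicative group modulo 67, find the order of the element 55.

By Lagrange's theorem, ord_67(55) divides φ(67) = 67 − 1 = 66 = 2 · 3 · 11.
Divisors of 66: 1, 2, 3, 6, 11, 22, 33, 66.
Check 55^d mod 67 for each divisor in increasing order:
55^1 ≡ 55 (mod 67)
55^2 ≡ 10 (mod 67)
55^3 ≡ 14 (mod 67)
55^6 ≡ 62 (mod 67)
55^11 ≡ 37 (mod 67)
55^22 ≡ 29 (mod 67)
55^33 ≡ 1 (mod 67) ✓
The smallest such exponent is 33, so the order of 55 is 33.

33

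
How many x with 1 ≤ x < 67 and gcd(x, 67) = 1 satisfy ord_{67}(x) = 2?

φ(67) = 67 − 1 = 66 = 2 · 3 · 11.
In a cyclic group of order 66, there are φ(d) elements of order d for each divisor d of 66, and zero for non-divisors.
2 | 66, and φ(2) = 2 − 1 = 1.

1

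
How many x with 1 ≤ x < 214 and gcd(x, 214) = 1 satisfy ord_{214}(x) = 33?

0

φ(214) = φ(2)·φ(107) = 1·106 = 106 = 2 · 53.
In a cyclic group of order 106, there are φ(d) elements of order d for each divisor d of 106, and zero for non-divisors.
Since 33 ∤ 106, the count is 0.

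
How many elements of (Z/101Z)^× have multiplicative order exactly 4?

2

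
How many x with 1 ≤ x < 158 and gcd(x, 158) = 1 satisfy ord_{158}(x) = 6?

2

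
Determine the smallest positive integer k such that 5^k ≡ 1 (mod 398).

33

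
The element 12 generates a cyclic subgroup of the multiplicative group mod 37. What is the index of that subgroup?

4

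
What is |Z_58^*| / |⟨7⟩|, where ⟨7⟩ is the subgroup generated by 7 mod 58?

By Lagrange's theorem, ord_58(7) divides φ(58) = φ(2)·φ(29) = 1·28 = 28 = 2^2 · 7.
Divisors of 28: 1, 2, 4, 7, 14, 28.
Compute 7^d (mod 58) for the divisors d until we hit 1:
7^1 ≡ 7 (mod 58)
7^2 ≡ 49 (mod 58)
7^4 ≡ 23 (mod 58)
7^7 ≡ 1 (mod 58) ✓
So ord_58(7) = 7, hence |⟨7⟩| = 7.
The index is φ(58) / ord(7) = 28 / 7 = 4.

4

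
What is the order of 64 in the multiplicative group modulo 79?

13

ord(64) | φ(79) = 79 − 1 = 78 = 2 · 3 · 13.
Divisors of 78: 1, 2, 3, 6, 13, 26, 39, 78.
Check 64^d mod 79 for each divisor in increasing order:
64^1 ≡ 64
64^2 ≡ 67
64^3 ≡ 22
64^6 ≡ 10
64^13 ≡ 1
Hence ord(64) = 13.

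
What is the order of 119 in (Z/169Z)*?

156

Since 119 ∈ (Z/169Z)^×, its order divides φ(169) = φ(13^2) = 13·(13−1) = 156 = 2^2 · 3 · 13.
Divisors of 156: 1, 2, 3, 4, 6, 12, 13, 26, 39, 52, 78, 156.
Evaluate successive powers at the divisors of 156:
119^1 ≡ 119
119^2 ≡ 134
119^3 ≡ 60
119^4 ≡ 42
119^6 ≡ 51
119^12 ≡ 66
119^13 ≡ 80
119^26 ≡ 147
119^39 ≡ 99
119^52 ≡ 146
119^78 ≡ 168
119^156 ≡ 1
The smallest such exponent is 156, so the order of 119 is 156.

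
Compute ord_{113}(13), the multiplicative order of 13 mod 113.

56

The order of 13 must divide φ(113) = 113 − 1 = 112 = 2^4 · 7.
Divisors of 112: 1, 2, 4, 7, 8, 14, 16, 28, 56, 112.
Check 13^d mod 113 for each divisor in increasing order:
13^1 ≡ 13 (mod 113)
13^2 ≡ 56 (mod 113)
13^4 ≡ 85 (mod 113)
13^7 ≡ 69 (mod 113)
13^8 ≡ 106 (mod 113)
13^14 ≡ 15 (mod 113)
13^16 ≡ 49 (mod 113)
13^28 ≡ 112 (mod 113)
13^56 ≡ 1 (mod 113) ✓
Hence ord(13) = 56.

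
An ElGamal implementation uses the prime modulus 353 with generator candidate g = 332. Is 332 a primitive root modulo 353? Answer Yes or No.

φ(353) = 353 − 1 = 352 = 2^5 · 11.
332 is a primitive root mod 353 iff 332^(φ(353)/q) ≢ 1 for every prime q | φ(353), i.e. q ∈ {2, 11}.
332^176 ≡ 1 (mod 353)  [q = 2: ≡ 1 ✗]
332^32 ≡ 140 (mod 353)  [q = 11: ≢ 1 ✓]
Since 332^176 ≡ 1, the order of 332 divides 176 < 352, so 332 is not a primitive root.

No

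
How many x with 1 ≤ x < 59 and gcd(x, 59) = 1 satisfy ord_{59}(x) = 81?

0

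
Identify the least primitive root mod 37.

2

φ(37) = 37 − 1 = 36 = 2^2 · 3^2.
g is a primitive root iff g^(36/q) ≢ 1 (mod 37) for each prime q ∈ {2, 3}.
g = 2: 2^18 ≡ 36; 2^12 ≡ 26 — none is 1, so 2 is a primitive root.
So 2 is the smallest generator of (Z/37Z)^×.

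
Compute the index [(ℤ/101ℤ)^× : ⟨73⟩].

The order of 73 must divide φ(101) = 101 − 1 = 100 = 2^2 · 5^2.
Divisors of 100: 1, 2, 4, 5, 10, 20, 25, 50, 100.
Test each divisor d:
73^1 ≡ 73 (mod 101)
73^2 ≡ 77 (mod 101)
73^4 ≡ 71 (mod 101)
73^5 ≡ 32 (mod 101)
73^10 ≡ 14 (mod 101)
73^20 ≡ 95 (mod 101)
73^25 ≡ 10 (mod 101)
73^50 ≡ 100 (mod 101)
73^100 ≡ 1 (mod 101) ✓
So ord_101(73) = 100, hence |⟨73⟩| = 100.
[(Z/101Z)^× : ⟨73⟩] = 100/100 = 1.

1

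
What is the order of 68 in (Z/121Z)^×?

110

The order of 68 must divide φ(121) = φ(11^2) = 11·(11−1) = 110 = 2 · 5 · 11.
Divisors of 110: 1, 2, 5, 10, 11, 22, 55, 110.
Check 68^d mod 121 for each divisor in increasing order:
68^1 ≡ 68 (mod 121)
68^2 ≡ 26 (mod 121)
68^5 ≡ 109 (mod 121)
68^10 ≡ 23 (mod 121)
68^11 ≡ 112 (mod 121)
68^22 ≡ 81 (mod 121)
68^55 ≡ 120 (mod 121)
68^110 ≡ 1 (mod 121) ✓
Therefore the multiplicative order of 68 modulo 121 is 110.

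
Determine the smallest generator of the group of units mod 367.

φ(367) = 367 − 1 = 366 = 2 · 3 · 61.
Test candidates g = 2, 3, … against the prime factors q ∈ {2, 3, 61} of φ(367): g is a generator iff g^(366/q) ≢ 1 for every such q.
g = 2: 2^183 ≡ 1 — hits 1, so not a primitive root.
g = 3: 3^183 ≡ 366; 3^122 ≡ 1 — hits 1, so not a primitive root.
g = 4: 4^183 ≡ 1 — hits 1, so not a primitive root.
g = 5: 5^183 ≡ 366; 5^122 ≡ 1 — hits 1, so not a primitive root.
g = 6: 6^183 ≡ 366; 6^122 ≡ 283; 6^6 ≡ 47 — none is 1, so 6 is a primitive root.
So 6 is the smallest generator of (Z/367Z)^×.

6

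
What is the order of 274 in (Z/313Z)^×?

52

The order of 274 must divide φ(313) = 313 − 1 = 312 = 2^3 · 3 · 13.
Divisors of 312: 1, 2, 3, 4, 6, 8, 12, 13, 24, 26, 39, 52, 78, 104, 156, 312.
Check 274^d mod 313 for each divisor in increasing order:
274^1 ≡ 274 (mod 313)
274^2 ≡ 269 (mod 313)
274^3 ≡ 151 (mod 313)
274^4 ≡ 58 (mod 313)
274^6 ≡ 265 (mod 313)
274^8 ≡ 234 (mod 313)
274^12 ≡ 113 (mod 313)
274^13 ≡ 288 (mod 313)
274^24 ≡ 249 (mod 313)
274^26 ≡ 312 (mod 313)
274^39 ≡ 25 (mod 313)
274^52 ≡ 1 (mod 313) ✓
So ord_313(274) = 52.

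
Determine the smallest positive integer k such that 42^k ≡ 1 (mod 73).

72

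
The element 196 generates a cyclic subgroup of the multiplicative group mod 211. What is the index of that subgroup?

70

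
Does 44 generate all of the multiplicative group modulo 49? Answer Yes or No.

No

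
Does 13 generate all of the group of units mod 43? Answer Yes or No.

φ(43) = 43 − 1 = 42 = 2 · 3 · 7.
Test 13^(42/q) mod 43 for each prime factor q of 42:
13^21 ≡ 1 (mod 43)  [q = 2: ≡ 1 ✗]
13^14 ≡ 6 (mod 43)  [q = 3: ≢ 1 ✓]
13^6 ≡ 16 (mod 43)  [q = 7: ≢ 1 ✓]
13^21 ≡ 1 shows ord(13) | 21, strictly less than φ(43); not a primitive root.

No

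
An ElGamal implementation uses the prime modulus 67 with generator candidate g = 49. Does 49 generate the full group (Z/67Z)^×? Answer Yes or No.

φ(67) = 67 − 1 = 66 = 2 · 3 · 11.
It suffices to check that the order of 49 is not a proper divisor of 66: compute 49^(66/q) for q ∈ {2, 3, 11}.
49^33 ≡ 1 (mod 67)  [q = 2: ≡ 1 ✗]
49^22 ≡ 37 (mod 67)  [q = 3: ≢ 1 ✓]
49^6 ≡ 9 (mod 67)  [q = 11: ≢ 1 ✓]
Since 49^33 ≡ 1, the order of 49 divides 33 < 66, so 49 is not a primitive root.

No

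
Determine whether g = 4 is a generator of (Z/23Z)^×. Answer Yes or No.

No

φ(23) = 23 − 1 = 22 = 2 · 11.
It suffices to check that the order of 4 is not a proper divisor of 22: compute 4^(22/q) for q ∈ {2, 11}.
4^11 ≡ 1 (mod 23)  [q = 2: ≡ 1 ✗]
4^2 ≡ 16 (mod 23)  [q = 11: ≢ 1 ✓]
Since 4^11 ≡ 1, the order of 4 divides 11 < 22, so 4 is not a primitive root.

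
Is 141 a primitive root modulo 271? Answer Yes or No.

φ(271) = 271 − 1 = 270 = 2 · 3^3 · 5.
141 is a primitive root mod 271 iff 141^(φ(271)/q) ≢ 1 for every prime q | φ(271), i.e. q ∈ {2, 3, 5}.
141^135 ≡ 1 (mod 271)  [q = 2: ≡ 1 ✗]
141^90 ≡ 1 (mod 271)  [q = 3: ≡ 1 ✗]
141^54 ≡ 244 (mod 271)  [q = 5: ≢ 1 ✓]
141^135 ≡ 1 shows ord(141) | 135, strictly less than φ(271); not a primitive root.

No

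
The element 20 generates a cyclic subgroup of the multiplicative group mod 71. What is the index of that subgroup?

By Lagrange's theorem, ord_71(20) divides φ(71) = 71 − 1 = 70 = 2 · 5 · 7.
Divisors of 70: 1, 2, 5, 7, 10, 14, 35, 70.
Test each divisor d:
20^1 ≡ 20 (mod 71)
20^2 ≡ 45 (mod 71)
20^5 ≡ 30 (mod 71)
20^7 ≡ 1 (mod 71) ✓
Thus |⟨20⟩| = ord(20) = 7.
The index is φ(71) / ord(20) = 70 / 7 = 10.

10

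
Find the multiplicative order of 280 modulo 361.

342

ord(280) | φ(361) = φ(19^2) = 19·(19−1) = 342 = 2 · 3^2 · 19.
Divisors of 342: 1, 2, 3, 6, 9, 18, 19, 38, 57, 114, 171, 342.
Test each divisor d:
280^1 ≡ 280
280^2 ≡ 63
280^3 ≡ 312
280^6 ≡ 235
280^9 ≡ 37
280^18 ≡ 286
280^19 ≡ 299
280^38 ≡ 234
280^57 ≡ 293
280^114 ≡ 292
280^171 ≡ 360
280^342 ≡ 1
So ord_361(280) = 342.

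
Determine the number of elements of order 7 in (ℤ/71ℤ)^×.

6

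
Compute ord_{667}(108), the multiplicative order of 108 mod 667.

308

ord(108) | φ(667) = φ(23·29) = (23−1)·(29−1) = 22·28 = 616 = 2^3 · 7 · 11.
Divisors of 616: 1, 2, 4, 7, 8, 11, 14, 22, 28, 44, 56, 77, 88, 154, 308, 616.
Evaluate successive powers at the divisors of 616:
108^1 ≡ 108
108^2 ≡ 325
108^4 ≡ 239
108^7 ≡ 41
108^8 ≡ 426
108^11 ≡ 461
108^14 ≡ 347
108^22 ≡ 415
108^28 ≡ 349
108^44 ≡ 139
108^56 ≡ 407
108^77 ≡ 162
108^88 ≡ 645
108^154 ≡ 231
108^308 ≡ 1
The smallest such exponent is 308, so the order of 108 is 308.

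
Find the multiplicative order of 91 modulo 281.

280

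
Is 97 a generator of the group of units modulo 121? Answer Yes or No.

No

φ(121) = φ(11^2) = 11·(11−1) = 110 = 2 · 5 · 11.
It suffices to check that the order of 97 is not a proper divisor of 110: compute 97^(110/q) for q ∈ {2, 5, 11}.
97^55 ≡ 1 (mod 121)  [q = 2: ≡ 1 ✗]
97^22 ≡ 81 (mod 121)  [q = 5: ≢ 1 ✓]
97^10 ≡ 45 (mod 121)  [q = 11: ≢ 1 ✓]
The check at q = 2 fails, so 97 generates a proper subgroup.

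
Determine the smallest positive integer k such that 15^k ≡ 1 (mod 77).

Since 15 ∈ (Z/77Z)^×, its order divides φ(77) = φ(7·11) = (7−1)·(11−1) = 6·10 = 60 = 2^2 · 3 · 5.
Divisors of 60: 1, 2, 3, 4, 5, 6, 10, 12, 15, 20, 30, 60.
Evaluate successive powers at the divisors of 60:
15^1 ≡ 15 (mod 77)
15^2 ≡ 71 (mod 77)
15^3 ≡ 64 (mod 77)
15^4 ≡ 36 (mod 77)
15^5 ≡ 1 (mod 77) ✓
Hence ord(15) = 5.

5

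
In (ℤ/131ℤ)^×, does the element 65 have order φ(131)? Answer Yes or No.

φ(131) = 131 − 1 = 130 = 2 · 5 · 13.
Test 65^(130/q) mod 131 for each prime factor q of 130:
65^65 ≡ 1 (mod 131)  [q = 2: ≡ 1 ✗]
65^26 ≡ 89 (mod 131)  [q = 5: ≢ 1 ✓]
65^10 ≡ 60 (mod 131)  [q = 13: ≢ 1 ✓]
65^65 ≡ 1 shows ord(65) | 65, strictly less than φ(131); not a primitive root.

No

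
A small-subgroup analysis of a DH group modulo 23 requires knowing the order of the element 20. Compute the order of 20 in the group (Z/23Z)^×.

22

By Lagrange's theorem, ord_23(20) divides φ(23) = 23 − 1 = 22 = 2 · 11.
Divisors of 22: 1, 2, 11, 22.
Check 20^d mod 23 for each divisor in increasing order:
20^1 ≡ 20 (mod 23)
20^2 ≡ 9 (mod 23)
20^11 ≡ 22 (mod 23)
20^22 ≡ 1 (mod 23) ✓
Therefore the multiplicative order of 20 modulo 23 is 22.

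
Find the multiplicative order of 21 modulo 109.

Since 21 ∈ (Z/109Z)^×, its order divides φ(109) = 109 − 1 = 108 = 2^2 · 3^3.
Divisors of 108: 1, 2, 3, 4, 6, 9, 12, 18, 27, 36, 54, 108.
Compute 21^d (mod 109) for the divisors d until we hit 1:
21^1 ≡ 21 (mod 109)
21^2 ≡ 5 (mod 109)
21^3 ≡ 105 (mod 109)
21^4 ≡ 25 (mod 109)
21^6 ≡ 16 (mod 109)
21^9 ≡ 45 (mod 109)
21^12 ≡ 38 (mod 109)
21^18 ≡ 63 (mod 109)
21^27 ≡ 1 (mod 109) ✓
Hence ord(21) = 27.

27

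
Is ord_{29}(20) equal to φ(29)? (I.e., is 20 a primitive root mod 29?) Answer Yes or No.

φ(29) = 29 − 1 = 28 = 2^2 · 7.
It suffices to check that the order of 20 is not a proper divisor of 28: compute 20^(28/q) for q ∈ {2, 7}.
20^14 ≡ 1 (mod 29)  [q = 2: ≡ 1 ✗]
20^4 ≡ 7 (mod 29)  [q = 7: ≢ 1 ✓]
The check at q = 2 fails, so 20 generates a proper subgroup.

No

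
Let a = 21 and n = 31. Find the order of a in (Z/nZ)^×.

The order of 21 must divide φ(31) = 31 − 1 = 30 = 2 · 3 · 5.
Divisors of 30: 1, 2, 3, 5, 6, 10, 15, 30.
Check 21^d mod 31 for each divisor in increasing order:
21^1 ≡ 21
21^2 ≡ 7
21^3 ≡ 23
21^5 ≡ 6
21^6 ≡ 2
21^10 ≡ 5
21^15 ≡ 30
21^30 ≡ 1
Hence ord(21) = 30.

30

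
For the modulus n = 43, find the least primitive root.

3

φ(43) = 43 − 1 = 42 = 2 · 3 · 7.
g is a primitive root iff g^(42/q) ≢ 1 (mod 43) for each prime q ∈ {2, 3, 7}.
g = 2: 2^21 ≡ 42; 2^14 ≡ 1 — hits 1, so not a primitive root.
g = 3: 3^21 ≡ 42; 3^14 ≡ 36; 3^6 ≡ 41 — none is 1, so 3 is a primitive root.
So 3 is the smallest generator of (Z/43Z)^×.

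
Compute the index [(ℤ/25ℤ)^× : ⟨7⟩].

The order of 7 must divide φ(25) = φ(5^2) = 5·(5−1) = 20 = 2^2 · 5.
Divisors of 20: 1, 2, 4, 5, 10, 20.
Check 7^d mod 25 for each divisor in increasing order:
7^1 ≡ 7
7^2 ≡ 24
7^4 ≡ 1
Thus |⟨7⟩| = ord(7) = 4.
[(Z/25Z)^× : ⟨7⟩] = 20/4 = 5.

5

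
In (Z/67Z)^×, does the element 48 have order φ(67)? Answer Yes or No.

Yes

φ(67) = 67 − 1 = 66 = 2 · 3 · 11.
48 is a primitive root mod 67 iff 48^(φ(67)/q) ≢ 1 for every prime q | φ(67), i.e. q ∈ {2, 3, 11}.
48^33 ≡ 66 (mod 67)  [q = 2: ≢ 1 ✓]
48^22 ≡ 37 (mod 67)  [q = 3: ≢ 1 ✓]
48^6 ≡ 22 (mod 67)  [q = 11: ≢ 1 ✓]
None equal 1, so ord_67(48) = 66: 48 is a primitive root.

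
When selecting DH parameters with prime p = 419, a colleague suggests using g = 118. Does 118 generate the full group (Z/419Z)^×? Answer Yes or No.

Yes

φ(419) = 419 − 1 = 418 = 2 · 11 · 19.
Test 118^(418/q) mod 419 for each prime factor q of 418:
118^209 ≡ 418 (mod 419)  [q = 2: ≢ 1 ✓]
118^38 ≡ 129 (mod 419)  [q = 11: ≢ 1 ✓]
118^22 ≡ 114 (mod 419)  [q = 19: ≢ 1 ✓]
Every test exponent gives a nontrivial residue, hence 118 generates the full group.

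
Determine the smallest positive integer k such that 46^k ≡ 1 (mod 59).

29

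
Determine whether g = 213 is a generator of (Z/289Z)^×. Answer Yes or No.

φ(289) = φ(17^2) = 17·(17−1) = 272 = 2^4 · 17.
Test 213^(272/q) mod 289 for each prime factor q of 272:
213^136 ≡ 1 (mod 289)  [q = 2: ≡ 1 ✗]
213^16 ≡ 222 (mod 289)  [q = 17: ≢ 1 ✓]
The check at q = 2 fails, so 213 generates a proper subgroup.

No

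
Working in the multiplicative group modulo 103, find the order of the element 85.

The order of 85 must divide φ(103) = 103 − 1 = 102 = 2 · 3 · 17.
Divisors of 102: 1, 2, 3, 6, 17, 34, 51, 102.
Evaluate successive powers at the divisors of 102:
85^1 ≡ 85
85^2 ≡ 15
85^3 ≡ 39
85^6 ≡ 79
85^17 ≡ 47
85^34 ≡ 46
85^51 ≡ 102
85^102 ≡ 1
Hence ord(85) = 102.

102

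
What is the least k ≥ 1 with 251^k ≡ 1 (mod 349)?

116

ord(251) | φ(349) = 349 − 1 = 348 = 2^2 · 3 · 29.
Divisors of 348: 1, 2, 3, 4, 6, 12, 29, 58, 87, 116, 174, 348.
Test each divisor d:
251^1 ≡ 251
251^2 ≡ 181
251^3 ≡ 61
251^4 ≡ 304
251^6 ≡ 231
251^12 ≡ 313
251^29 ≡ 136
251^58 ≡ 348
251^87 ≡ 213
251^116 ≡ 1
Hence ord(251) = 116.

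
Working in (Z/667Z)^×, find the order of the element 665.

ord(665) | φ(667) = φ(23·29) = (23−1)·(29−1) = 22·28 = 616 = 2^3 · 7 · 11.
Divisors of 616: 1, 2, 4, 7, 8, 11, 14, 22, 28, 44, 56, 77, 88, 154, 308, 616.
Check 665^d mod 667 for each divisor in increasing order:
665^1 ≡ 665 (mod 667)
665^2 ≡ 4 (mod 667)
665^4 ≡ 16 (mod 667)
665^7 ≡ 539 (mod 667)
665^8 ≡ 256 (mod 667)
665^11 ≡ 620 (mod 667)
665^14 ≡ 376 (mod 667)
665^22 ≡ 208 (mod 667)
665^28 ≡ 639 (mod 667)
665^44 ≡ 576 (mod 667)
665^56 ≡ 117 (mod 667)
665^77 ≡ 505 (mod 667)
665^88 ≡ 277 (mod 667)
665^154 ≡ 231 (mod 667)
665^308 ≡ 1 (mod 667) ✓
Therefore the multiplicative order of 665 modulo 667 is 308.

308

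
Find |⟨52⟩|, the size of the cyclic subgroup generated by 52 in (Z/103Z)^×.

ord(52) | φ(103) = 103 − 1 = 102 = 2 · 3 · 17.
Divisors of 102: 1, 2, 3, 6, 17, 34, 51, 102.
Evaluate successive powers at the divisors of 102:
52^1 ≡ 52 (mod 103)
52^2 ≡ 26 (mod 103)
52^3 ≡ 13 (mod 103)
52^6 ≡ 66 (mod 103)
52^17 ≡ 46 (mod 103)
52^34 ≡ 56 (mod 103)
52^51 ≡ 1 (mod 103) ✓
So ord_103(52) = 51.

51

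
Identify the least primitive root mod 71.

φ(71) = 71 − 1 = 70 = 2 · 5 · 7.
Test candidates g = 2, 3, … against the prime factors q ∈ {2, 5, 7} of φ(71): g is a generator iff g^(70/q) ≢ 1 for every such q.
g = 2: 2^35 ≡ 1 — hits 1, so not a primitive root.
g = 3: 3^35 ≡ 1 — hits 1, so not a primitive root.
g = 4: 4^35 ≡ 1 — hits 1, so not a primitive root.
g = 5: 5^35 ≡ 1 — hits 1, so not a primitive root.
g = 6: 6^35 ≡ 1 — hits 1, so not a primitive root.
g = 7: 7^35 ≡ 70; 7^14 ≡ 54; 7^10 ≡ 45 — none is 1, so 7 is a primitive root.
So 7 is the smallest generator of (Z/71Z)^×.

7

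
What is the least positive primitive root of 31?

3

φ(31) = 31 − 1 = 30 = 2 · 3 · 5.
g is a primitive root iff g^(30/q) ≢ 1 (mod 31) for each prime q ∈ {2, 3, 5}.
g = 2: 2^15 ≡ 1 — hits 1, so not a primitive root.
g = 3: 3^15 ≡ 30; 3^10 ≡ 25; 3^6 ≡ 16 — none is 1, so 3 is a primitive root.
Hence the least primitive root of 31 is 3.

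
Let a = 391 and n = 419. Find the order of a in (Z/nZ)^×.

418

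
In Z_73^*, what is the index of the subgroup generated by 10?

9

By Lagrange's theorem, ord_73(10) divides φ(73) = 73 − 1 = 72 = 2^3 · 3^2.
Divisors of 72: 1, 2, 3, 4, 6, 8, 9, 12, 18, 24, 36, 72.
Check 10^d mod 73 for each divisor in increasing order:
10^1 ≡ 10 (mod 73)
10^2 ≡ 27 (mod 73)
10^3 ≡ 51 (mod 73)
10^4 ≡ 72 (mod 73)
10^6 ≡ 46 (mod 73)
10^8 ≡ 1 (mod 73) ✓
So ord_73(10) = 8, hence |⟨10⟩| = 8.
The index is φ(73) / ord(10) = 72 / 8 = 9.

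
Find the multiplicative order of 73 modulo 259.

ord(73) | φ(259) = φ(7·37) = (7−1)·(37−1) = 6·36 = 216 = 2^3 · 3^3.
Divisors of 216: 1, 2, 3, 4, 6, 8, 9, 12, 18, 24, 27, 36, 54, 72, 108, 216.
Evaluate successive powers at the divisors of 216:
73^1 ≡ 73
73^2 ≡ 149
73^3 ≡ 258
73^4 ≡ 186
73^6 ≡ 1
Hence ord(73) = 6.

6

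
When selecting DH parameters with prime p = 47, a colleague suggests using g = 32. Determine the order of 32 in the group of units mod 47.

ord(32) | φ(47) = 47 − 1 = 46 = 2 · 23.
Divisors of 46: 1, 2, 23, 46.
Evaluate successive powers at the divisors of 46:
32^1 ≡ 32
32^2 ≡ 37
32^23 ≡ 1
Therefore the multiplicative order of 32 modulo 47 is 23.

23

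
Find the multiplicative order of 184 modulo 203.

Since 184 ∈ (Z/203Z)^×, its order divides φ(203) = φ(7·29) = (7−1)·(29−1) = 6·28 = 168 = 2^3 · 3 · 7.
Divisors of 168: 1, 2, 3, 4, 6, 7, 8, 12, 14, 21, 24, 28, 42, 56, 84, 168.
Check 184^d mod 203 for each divisor in increasing order:
184^1 ≡ 184
184^2 ≡ 158
184^3 ≡ 43
184^4 ≡ 198
184^6 ≡ 22
184^7 ≡ 191
184^8 ≡ 25
184^12 ≡ 78
184^14 ≡ 144
184^21 ≡ 99
184^24 ≡ 197
184^28 ≡ 30
184^42 ≡ 57
184^56 ≡ 88
184^84 ≡ 1
Hence ord(184) = 84.

84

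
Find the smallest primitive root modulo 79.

φ(79) = 79 − 1 = 78 = 2 · 3 · 13.
Test candidates g = 2, 3, … against the prime factors q ∈ {2, 3, 13} of φ(79): g is a generator iff g^(78/q) ≢ 1 for every such q.
g = 2: 2^39 ≡ 1 — hits 1, so not a primitive root.
g = 3: 3^39 ≡ 78; 3^26 ≡ 23; 3^6 ≡ 18 — none is 1, so 3 is a primitive root.
So 3 is the smallest generator of (Z/79Z)^×.

3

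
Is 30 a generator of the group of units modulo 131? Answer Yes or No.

Yes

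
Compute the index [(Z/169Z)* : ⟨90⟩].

6

ord(90) | φ(169) = φ(13^2) = 13·(13−1) = 156 = 2^2 · 3 · 13.
Divisors of 156: 1, 2, 3, 4, 6, 12, 13, 26, 39, 52, 78, 156.
Test each divisor d:
90^1 ≡ 90 (mod 169)
90^2 ≡ 157 (mod 169)
90^3 ≡ 103 (mod 169)
90^4 ≡ 144 (mod 169)
90^6 ≡ 131 (mod 169)
90^12 ≡ 92 (mod 169)
90^13 ≡ 168 (mod 169)
90^26 ≡ 1 (mod 169) ✓
Thus |⟨90⟩| = ord(90) = 26.
[(Z/169Z)^× : ⟨90⟩] = 156/26 = 6.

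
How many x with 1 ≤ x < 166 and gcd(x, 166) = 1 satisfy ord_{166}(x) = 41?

40

φ(166) = φ(2)·φ(83) = 1·82 = 82 = 2 · 41.
(Z/166Z)^× is cyclic (|G| = 82); a cyclic group of order m has exactly φ(d) elements of each order d | m, and none otherwise.
41 | 82, and φ(41) = 41 − 1 = 40.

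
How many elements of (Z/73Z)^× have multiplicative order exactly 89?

0

φ(73) = 73 − 1 = 72 = 2^3 · 3^2.
In a cyclic group of order 72, there are φ(d) elements of order d for each divisor d of 72, and zero for non-divisors.
89 does not divide 72, so no element of (Z/73Z)^× has order 89.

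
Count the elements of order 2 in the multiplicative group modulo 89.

1

φ(89) = 89 − 1 = 88 = 2^3 · 11.
In a cyclic group of order 88, there are φ(d) elements of order d for each divisor d of 88, and zero for non-divisors.
2 | 88, and φ(2) = 2 − 1 = 1.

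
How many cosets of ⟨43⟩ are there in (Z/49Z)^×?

6

The order of 43 must divide φ(49) = φ(7^2) = 7·(7−1) = 42 = 2 · 3 · 7.
Divisors of 42: 1, 2, 3, 6, 7, 14, 21, 42.
Check 43^d mod 49 for each divisor in increasing order:
43^1 ≡ 43
43^2 ≡ 36
43^3 ≡ 29
43^6 ≡ 8
43^7 ≡ 1
The order of 43 is 7, so the subgroup it generates has 7 elements.
The index is φ(49) / ord(43) = 42 / 7 = 6.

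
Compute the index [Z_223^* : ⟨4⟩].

6

Since 4 ∈ (Z/223Z)^×, its order divides φ(223) = 223 − 1 = 222 = 2 · 3 · 37.
Divisors of 222: 1, 2, 3, 6, 37, 74, 111, 222.
Compute 4^d (mod 223) for the divisors d until we hit 1:
4^1 ≡ 4 (mod 223)
4^2 ≡ 16 (mod 223)
4^3 ≡ 64 (mod 223)
4^6 ≡ 82 (mod 223)
4^37 ≡ 1 (mod 223) ✓
So ord_223(4) = 37, hence |⟨4⟩| = 37.
[(Z/223Z)^× : ⟨4⟩] = 222/37 = 6.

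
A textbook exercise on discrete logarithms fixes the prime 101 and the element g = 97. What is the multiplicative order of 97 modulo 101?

25

Since 97 ∈ (Z/101Z)^×, its order divides φ(101) = 101 − 1 = 100 = 2^2 · 5^2.
Divisors of 100: 1, 2, 4, 5, 10, 20, 25, 50, 100.
Check 97^d mod 101 for each divisor in increasing order:
97^1 ≡ 97 (mod 101)
97^2 ≡ 16 (mod 101)
97^4 ≡ 54 (mod 101)
97^5 ≡ 87 (mod 101)
97^10 ≡ 95 (mod 101)
97^20 ≡ 36 (mod 101)
97^25 ≡ 1 (mod 101) ✓
Hence ord(97) = 25.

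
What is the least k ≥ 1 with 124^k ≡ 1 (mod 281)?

ord(124) | φ(281) = 281 − 1 = 280 = 2^3 · 5 · 7.
Divisors of 280: 1, 2, 4, 5, 7, 8, 10, 14, 20, 28, 35, 40, 56, 70, 140, 280.
Test each divisor d:
124^1 ≡ 124 (mod 281)
124^2 ≡ 202 (mod 281)
124^4 ≡ 59 (mod 281)
124^5 ≡ 10 (mod 281)
124^7 ≡ 53 (mod 281)
124^8 ≡ 109 (mod 281)
124^10 ≡ 100 (mod 281)
124^14 ≡ 280 (mod 281)
124^20 ≡ 165 (mod 281)
124^28 ≡ 1 (mod 281) ✓
Therefore the multiplicative order of 124 modulo 281 is 28.

28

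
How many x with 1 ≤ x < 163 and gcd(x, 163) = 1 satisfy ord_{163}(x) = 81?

54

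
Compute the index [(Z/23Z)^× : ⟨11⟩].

Since 11 ∈ (Z/23Z)^×, its order divides φ(23) = 23 − 1 = 22 = 2 · 11.
Divisors of 22: 1, 2, 11, 22.
Evaluate successive powers at the divisors of 22:
11^1 ≡ 11
11^2 ≡ 6
11^11 ≡ 22
11^22 ≡ 1
Thus |⟨11⟩| = ord(11) = 22.
Index = |(Z/23Z)^×| / |⟨11⟩| = 22 / 22 = 1.

1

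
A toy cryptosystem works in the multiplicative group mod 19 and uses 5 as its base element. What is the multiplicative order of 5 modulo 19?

9

The order of 5 must divide φ(19) = 19 − 1 = 18 = 2 · 3^2.
Divisors of 18: 1, 2, 3, 6, 9, 18.
Check 5^d mod 19 for each divisor in increasing order:
5^1 ≡ 5 (mod 19)
5^2 ≡ 6 (mod 19)
5^3 ≡ 11 (mod 19)
5^6 ≡ 7 (mod 19)
5^9 ≡ 1 (mod 19) ✓
Therefore the multiplicative order of 5 modulo 19 is 9.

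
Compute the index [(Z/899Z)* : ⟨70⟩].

42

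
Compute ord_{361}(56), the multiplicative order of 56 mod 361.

ord(56) | φ(361) = φ(19^2) = 19·(19−1) = 342 = 2 · 3^2 · 19.
Divisors of 342: 1, 2, 3, 6, 9, 18, 19, 38, 57, 114, 171, 342.
Compute 56^d (mod 361) for the divisors d until we hit 1:
56^1 ≡ 56 (mod 361)
56^2 ≡ 248 (mod 361)
56^3 ≡ 170 (mod 361)
56^6 ≡ 20 (mod 361)
56^9 ≡ 151 (mod 361)
56^18 ≡ 58 (mod 361)
56^19 ≡ 360 (mod 361)
56^38 ≡ 1 (mod 361) ✓
The smallest such exponent is 38, so the order of 56 is 38.

38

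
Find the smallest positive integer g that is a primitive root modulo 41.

φ(41) = 41 − 1 = 40 = 2^3 · 5.
g is a primitive root iff g^(40/q) ≢ 1 (mod 41) for each prime q ∈ {2, 5}.
g = 2: 2^20 ≡ 1 — hits 1, so not a primitive root.
g = 3: 3^20 ≡ 40; 3^8 ≡ 1 — hits 1, so not a primitive root.
g = 4: 4^20 ≡ 1 — hits 1, so not a primitive root.
g = 5: 5^20 ≡ 1 — hits 1, so not a primitive root.
g = 6: 6^20 ≡ 40; 6^8 ≡ 10 — none is 1, so 6 is a primitive root.
The smallest primitive root modulo 41 is 6.

6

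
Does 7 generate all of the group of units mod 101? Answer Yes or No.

Yes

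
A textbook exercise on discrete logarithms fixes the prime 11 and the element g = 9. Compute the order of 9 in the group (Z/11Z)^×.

5

The order of 9 must divide φ(11) = 11 − 1 = 10 = 2 · 5.
Divisors of 10: 1, 2, 5, 10.
Test each divisor d:
9^1 ≡ 9 (mod 11)
9^2 ≡ 4 (mod 11)
9^5 ≡ 1 (mod 11) ✓
The smallest such exponent is 5, so the order of 9 is 5.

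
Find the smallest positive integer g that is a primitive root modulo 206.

5

φ(206) = φ(2)·φ(103) = 1·102 = 102 = 2 · 3 · 17.
Test candidates g = 2, 3, … against the prime factors q ∈ {2, 3, 17} of φ(206): g is a generator iff g^(102/q) ≢ 1 for every such q.
g = 2: gcd(2, 206) = 2 > 1, not a unit — skip.
g = 3: 3^51 ≡ 205; 3^34 ≡ 1 — hits 1, so not a primitive root.
g = 4: gcd(4, 206) = 2 > 1, not a unit — skip.
g = 5: 5^51 ≡ 205; 5^34 ≡ 159; 5^6 ≡ 175 — none is 1, so 5 is a primitive root.
Hence the least primitive root of 206 is 5.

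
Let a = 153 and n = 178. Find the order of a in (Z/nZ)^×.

11

Since 153 ∈ (Z/178Z)^×, its order divides φ(178) = φ(2)·φ(89) = 1·88 = 88 = 2^3 · 11.
Divisors of 88: 1, 2, 4, 8, 11, 22, 44, 88.
Check 153^d mod 178 for each divisor in increasing order:
153^1 ≡ 153 (mod 178)
153^2 ≡ 91 (mod 178)
153^4 ≡ 93 (mod 178)
153^8 ≡ 105 (mod 178)
153^11 ≡ 1 (mod 178) ✓
Therefore the multiplicative order of 153 modulo 178 is 11.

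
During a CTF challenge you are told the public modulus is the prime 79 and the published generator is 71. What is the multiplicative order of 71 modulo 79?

By Lagrange's theorem, ord_79(71) divides φ(79) = 79 − 1 = 78 = 2 · 3 · 13.
Divisors of 78: 1, 2, 3, 6, 13, 26, 39, 78.
Compute 71^d (mod 79) for the divisors d until we hit 1:
71^1 ≡ 71
71^2 ≡ 64
71^3 ≡ 41
71^6 ≡ 22
71^13 ≡ 78
71^26 ≡ 1
Hence ord(71) = 26.

26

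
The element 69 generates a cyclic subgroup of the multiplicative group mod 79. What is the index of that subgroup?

3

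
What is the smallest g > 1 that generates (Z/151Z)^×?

φ(151) = 151 − 1 = 150 = 2 · 3 · 5^2.
g is a primitive root iff g^(150/q) ≢ 1 (mod 151) for each prime q ∈ {2, 3, 5}.
g = 2: 2^75 ≡ 1 — hits 1, so not a primitive root.
g = 3: 3^75 ≡ 150; 3^50 ≡ 1 — hits 1, so not a primitive root.
g = 4: 4^75 ≡ 1 — hits 1, so not a primitive root.
g = 5: 5^75 ≡ 1 — hits 1, so not a primitive root.
g = 6: 6^75 ≡ 150; 6^50 ≡ 32; 6^30 ≡ 59 — none is 1, so 6 is a primitive root.
Hence the least primitive root of 151 is 6.

6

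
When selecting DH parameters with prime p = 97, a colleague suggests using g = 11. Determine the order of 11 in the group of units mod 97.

ord(11) | φ(97) = 97 − 1 = 96 = 2^5 · 3.
Divisors of 96: 1, 2, 3, 4, 6, 8, 12, 16, 24, 32, 48, 96.
Test each divisor d:
11^1 ≡ 11 (mod 97)
11^2 ≡ 24 (mod 97)
11^3 ≡ 70 (mod 97)
11^4 ≡ 91 (mod 97)
11^6 ≡ 50 (mod 97)
11^8 ≡ 36 (mod 97)
11^12 ≡ 75 (mod 97)
11^16 ≡ 35 (mod 97)
11^24 ≡ 96 (mod 97)
11^32 ≡ 61 (mod 97)
11^48 ≡ 1 (mod 97) ✓
Hence ord(11) = 48.

48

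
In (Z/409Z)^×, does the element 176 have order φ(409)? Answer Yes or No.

φ(409) = 409 − 1 = 408 = 2^3 · 3 · 17.
176 is a primitive root mod 409 iff 176^(φ(409)/q) ≢ 1 for every prime q | φ(409), i.e. q ∈ {2, 3, 17}.
176^204 ≡ 408 (mod 409)  [q = 2: ≢ 1 ✓]
176^136 ≡ 355 (mod 409)  [q = 3: ≢ 1 ✓]
176^24 ≡ 6 (mod 409)  [q = 17: ≢ 1 ✓]
All checks pass, so 176 has order 408 and is a primitive root modulo 409.

Yes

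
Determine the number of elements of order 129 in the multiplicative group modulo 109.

0

φ(109) = 109 − 1 = 108 = 2^2 · 3^3.
Since (Z/109Z)^× is cyclic of order 108, the number of elements of order d is φ(d) when d | 108 and 0 otherwise.
129 does not divide 108, so no element of (Z/109Z)^× has order 129.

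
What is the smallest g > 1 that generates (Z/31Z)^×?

3

φ(31) = 31 − 1 = 30 = 2 · 3 · 5.
Test candidates g = 2, 3, … against the prime factors q ∈ {2, 3, 5} of φ(31): g is a generator iff g^(30/q) ≢ 1 for every such q.
g = 2: 2^15 ≡ 1 — hits 1, so not a primitive root.
g = 3: 3^15 ≡ 30; 3^10 ≡ 25; 3^6 ≡ 16 — none is 1, so 3 is a primitive root.
So 3 is the smallest generator of (Z/31Z)^×.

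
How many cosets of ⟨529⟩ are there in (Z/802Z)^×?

2

Since 529 ∈ (Z/802Z)^×, its order divides φ(802) = φ(2)·φ(401) = 1·400 = 400 = 2^4 · 5^2.
Divisors of 400: 1, 2, 4, 5, 8, 10, 16, 20, 25, 40, 50, 80, 100, 200, 400.
Evaluate successive powers at the divisors of 400:
529^1 ≡ 529
529^2 ≡ 745
529^4 ≡ 41
529^5 ≡ 35
529^8 ≡ 77
529^10 ≡ 423
529^16 ≡ 315
529^20 ≡ 83
529^25 ≡ 499
529^40 ≡ 473
529^50 ≡ 381
529^80 ≡ 773
529^100 ≡ 801
529^200 ≡ 1
The order of 529 is 200, so the subgroup it generates has 200 elements.
Index = |(Z/802Z)^×| / |⟨529⟩| = 400 / 200 = 2.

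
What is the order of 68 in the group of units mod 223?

37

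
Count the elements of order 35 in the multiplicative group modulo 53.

0

φ(53) = 53 − 1 = 52 = 2^2 · 13.
Since (Z/53Z)^× is cyclic of order 52, the number of elements of order d is φ(d) when d | 52 and 0 otherwise.
Since 35 ∤ 52, the count is 0.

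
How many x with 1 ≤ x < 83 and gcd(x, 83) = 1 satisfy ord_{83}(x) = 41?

φ(83) = 83 − 1 = 82 = 2 · 41.
In a cyclic group of order 82, there are φ(d) elements of order d for each divisor d of 82, and zero for non-divisors.
41 | 82, and φ(41) = 41 − 1 = 40.

40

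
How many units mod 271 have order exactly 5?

4

φ(271) = 271 − 1 = 270 = 2 · 3^3 · 5.
In a cyclic group of order 270, there are φ(d) elements of order d for each divisor d of 270, and zero for non-divisors.
5 | 270, and φ(5) = 5 − 1 = 4.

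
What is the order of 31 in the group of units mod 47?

46

The order of 31 must divide φ(47) = 47 − 1 = 46 = 2 · 23.
Divisors of 46: 1, 2, 23, 46.
Compute 31^d (mod 47) for the divisors d until we hit 1:
31^1 ≡ 31 (mod 47)
31^2 ≡ 21 (mod 47)
31^23 ≡ 46 (mod 47)
31^46 ≡ 1 (mod 47) ✓
Therefore the multiplicative order of 31 modulo 47 is 46.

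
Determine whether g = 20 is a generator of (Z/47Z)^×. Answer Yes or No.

Yes

φ(47) = 47 − 1 = 46 = 2 · 23.
An element g generates (Z/47Z)^× iff g^(46/q) ≢ 1 (mod 47) for each prime q ∈ {2, 23}.
20^23 ≡ 46 (mod 47)  [q = 2: ≢ 1 ✓]
20^2 ≡ 24 (mod 47)  [q = 23: ≢ 1 ✓]
Every test exponent gives a nontrivial residue, hence 20 generates the full group.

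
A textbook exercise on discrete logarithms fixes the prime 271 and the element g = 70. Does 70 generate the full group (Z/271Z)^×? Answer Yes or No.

φ(271) = 271 − 1 = 270 = 2 · 3^3 · 5.
An element g generates (Z/271Z)^× iff g^(270/q) ≢ 1 (mod 271) for each prime q ∈ {2, 3, 5}.
70^135 ≡ 1 (mod 271)  [q = 2: ≡ 1 ✗]
70^90 ≡ 242 (mod 271)  [q = 3: ≢ 1 ✓]
70^54 ≡ 10 (mod 271)  [q = 5: ≢ 1 ✓]
70^135 ≡ 1 shows ord(70) | 135, strictly less than φ(271); not a primitive root.

No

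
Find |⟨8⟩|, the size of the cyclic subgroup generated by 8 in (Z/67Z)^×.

22

ord(8) | φ(67) = 67 − 1 = 66 = 2 · 3 · 11.
Divisors of 66: 1, 2, 3, 6, 11, 22, 33, 66.
Check 8^d mod 67 for each divisor in increasing order:
8^1 ≡ 8
8^2 ≡ 64
8^3 ≡ 43
8^6 ≡ 40
8^11 ≡ 66
8^22 ≡ 1
The smallest such exponent is 22, so the order of 8 is 22.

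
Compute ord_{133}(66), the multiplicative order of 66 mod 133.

Since 66 ∈ (Z/133Z)^×, its order divides φ(133) = φ(7·19) = (7−1)·(19−1) = 6·18 = 108 = 2^2 · 3^3.
Divisors of 108: 1, 2, 3, 4, 6, 9, 12, 18, 27, 36, 54, 108.
Evaluate successive powers at the divisors of 108:
66^1 ≡ 66
66^2 ≡ 100
66^3 ≡ 83
66^4 ≡ 25
66^6 ≡ 106
66^9 ≡ 20
66^12 ≡ 64
66^18 ≡ 1
Therefore the multiplicative order of 66 modulo 133 is 18.

18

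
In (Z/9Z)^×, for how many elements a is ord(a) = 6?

2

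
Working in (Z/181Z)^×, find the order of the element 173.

By Lagrange's theorem, ord_181(173) divides φ(181) = 181 − 1 = 180 = 2^2 · 3^2 · 5.
Divisors of 180: 1, 2, 3, 4, 5, 6, 9, 10, 12, 15, 18, 20, 30, 36, 45, 60, 90, 180.
Compute 173^d (mod 181) for the divisors d until we hit 1:
173^1 ≡ 173
173^2 ≡ 64
173^3 ≡ 31
173^4 ≡ 114
173^5 ≡ 174
173^6 ≡ 56
173^9 ≡ 107
173^10 ≡ 49
173^12 ≡ 59
173^15 ≡ 19
173^18 ≡ 46
173^20 ≡ 48
173^30 ≡ 180
173^36 ≡ 125
173^45 ≡ 162
173^60 ≡ 1
The smallest such exponent is 60, so the order of 173 is 60.

60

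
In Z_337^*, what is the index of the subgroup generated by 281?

ord(281) | φ(337) = 337 − 1 = 336 = 2^4 · 3 · 7.
Divisors of 336: 1, 2, 3, 4, 6, 7, 8, 12, 14, 16, 21, 24, 28, 42, 48, 56, 84, 112, 168, 336.
Check 281^d mod 337 for each divisor in increasing order:
281^1 ≡ 281 (mod 337)
281^2 ≡ 103 (mod 337)
281^3 ≡ 298 (mod 337)
281^4 ≡ 162 (mod 337)
281^6 ≡ 173 (mod 337)
281^7 ≡ 85 (mod 337)
281^8 ≡ 295 (mod 337)
281^12 ≡ 273 (mod 337)
281^14 ≡ 148 (mod 337)
281^16 ≡ 79 (mod 337)
281^21 ≡ 111 (mod 337)
281^24 ≡ 52 (mod 337)
281^28 ≡ 336 (mod 337)
281^42 ≡ 189 (mod 337)
281^48 ≡ 8 (mod 337)
281^56 ≡ 1 (mod 337) ✓
Thus |⟨281⟩| = ord(281) = 56.
Index = |(Z/337Z)^×| / |⟨281⟩| = 336 / 56 = 6.

6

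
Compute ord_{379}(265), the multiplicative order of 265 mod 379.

The order of 265 must divide φ(379) = 379 − 1 = 378 = 2 · 3^3 · 7.
Divisors of 378: 1, 2, 3, 6, 7, 9, 14, 18, 21, 27, 42, 54, 63, 126, 189, 378.
Compute 265^d (mod 379) for the divisors d until we hit 1:
265^1 ≡ 265 (mod 379)
265^2 ≡ 110 (mod 379)
265^3 ≡ 346 (mod 379)
265^6 ≡ 331 (mod 379)
265^7 ≡ 166 (mod 379)
265^9 ≡ 68 (mod 379)
265^14 ≡ 268 (mod 379)
265^18 ≡ 76 (mod 379)
265^21 ≡ 145 (mod 379)
265^27 ≡ 241 (mod 379)
265^42 ≡ 180 (mod 379)
265^54 ≡ 94 (mod 379)
265^63 ≡ 328 (mod 379)
265^126 ≡ 327 (mod 379)
265^189 ≡ 378 (mod 379)
265^378 ≡ 1 (mod 379) ✓
So ord_379(265) = 378.

378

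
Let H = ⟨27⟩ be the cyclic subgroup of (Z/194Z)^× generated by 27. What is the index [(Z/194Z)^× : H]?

6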